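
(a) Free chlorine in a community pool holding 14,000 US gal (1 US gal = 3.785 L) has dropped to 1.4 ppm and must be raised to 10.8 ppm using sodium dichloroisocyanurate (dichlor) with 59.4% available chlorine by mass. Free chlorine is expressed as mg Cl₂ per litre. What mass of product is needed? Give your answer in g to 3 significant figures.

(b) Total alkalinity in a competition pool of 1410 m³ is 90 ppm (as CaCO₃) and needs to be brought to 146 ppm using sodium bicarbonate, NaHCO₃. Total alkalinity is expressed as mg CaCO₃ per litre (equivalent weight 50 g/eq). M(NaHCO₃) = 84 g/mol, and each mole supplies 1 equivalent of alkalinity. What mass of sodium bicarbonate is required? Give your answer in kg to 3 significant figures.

(a) 839 g; (b) 133 kg

(a) Volume: 14,000 US gal × 3.785 L/gal = 52,990 L.
(a) Chlorine deficit: 10.8 − 1.4 = 9.4 ppm = 9.4 mg/L as Cl₂.
(a) Cl₂ equivalent needed: 9.4 mg/L × 52,990 L = 498,100 mg = 498.1 g.
(a) Product at 59.4% available chlorine: 498.1 / 0.594 = 838.6 g.

(b) Volume: 1410 m³ = 1,410,000 L.
(b) Alkalinity to add: (146 − 90) = 56 mg/L as CaCO₃ × 1,410,000 L = 78,960 g as CaCO₃.
(b) Equivalents: 78,960 g ÷ 50 g/eq = 1579 eq.
(b) NaHCO₃ supplies 1 eq per mole → 1579 mol.
(b) Mass: 1579 mol × 84 g/mol = 132,700 g.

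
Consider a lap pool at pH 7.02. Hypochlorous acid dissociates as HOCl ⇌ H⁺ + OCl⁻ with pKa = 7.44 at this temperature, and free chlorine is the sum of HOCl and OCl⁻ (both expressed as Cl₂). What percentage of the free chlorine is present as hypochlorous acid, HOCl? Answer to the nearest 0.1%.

[OCl⁻]/[HOCl] = 10^(pH − pKa) = 10^(7.02 − 7.44) = 10^-0.42 = 0.3802.
Fraction as HOCl = 1 / (1 + 0.3802) = 0.7245.

72.5%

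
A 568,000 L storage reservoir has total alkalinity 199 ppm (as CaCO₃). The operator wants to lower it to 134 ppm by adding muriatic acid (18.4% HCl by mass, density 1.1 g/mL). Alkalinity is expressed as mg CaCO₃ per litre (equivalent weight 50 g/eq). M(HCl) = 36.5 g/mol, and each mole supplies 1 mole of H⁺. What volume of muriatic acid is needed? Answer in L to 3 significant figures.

Alkalinity to neutralize: (199 − 134) = 65 mg/L as CaCO₃ × 568,000 L = 36,920 g as CaCO₃.
Equivalents of H⁺ required: 36,920 ÷ 50 g/eq = 738.4 eq = 738.4 mol HCl.
Mass of HCl: 738.4 × 36.5 = 26,950 g.
Mass of 18.4% solution: 26,950 / 0.184 = 146,500 g.
Volume: 146,500 g ÷ 1.1 g/mL = 133,200 mL.

133 L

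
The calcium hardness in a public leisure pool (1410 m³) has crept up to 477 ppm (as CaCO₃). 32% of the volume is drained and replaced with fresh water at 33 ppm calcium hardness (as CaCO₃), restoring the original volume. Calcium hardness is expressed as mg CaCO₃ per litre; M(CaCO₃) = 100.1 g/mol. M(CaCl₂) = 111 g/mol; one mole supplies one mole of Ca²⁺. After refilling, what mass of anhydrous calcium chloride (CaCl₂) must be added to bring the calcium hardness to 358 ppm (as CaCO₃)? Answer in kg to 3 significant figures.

36.1 kg

Volume: 1410 m³ = 1,410,000 L.
After draining 32% and refilling: 477 × 0.68 + 33 × 0.32 = 334.92 ppm.
Deficit to target: 358 − 334.92 = 23.08 mg/L.
As CaCO₃: 23.08 mg/L × 1,410,000 L = 32,540 g; ÷ 100.1 = 325.1 mol Ca²⁺.
Mass: 325.1 × 111 = 36,090 g.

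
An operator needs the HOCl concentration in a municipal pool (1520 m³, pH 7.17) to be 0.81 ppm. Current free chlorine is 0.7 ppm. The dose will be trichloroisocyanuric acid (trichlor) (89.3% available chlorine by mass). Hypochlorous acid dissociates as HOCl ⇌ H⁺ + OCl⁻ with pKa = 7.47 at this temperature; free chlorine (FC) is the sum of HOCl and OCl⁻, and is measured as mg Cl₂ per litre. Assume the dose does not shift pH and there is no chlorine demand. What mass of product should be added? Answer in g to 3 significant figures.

Volume: 1520 m³ = 1,520,000 L.
[OCl⁻]/[HOCl] = 10^(pH − pKa) = 10^(7.17 − 7.47) = 0.5012; fraction as HOCl = 1/(1 + 0.5012) = 0.6661.
Free chlorine required for 0.81 ppm HOCl: 0.81 / 0.6661 = 1.216 ppm.
FC to add: 1.216 − 0.7 = 0.516 mg/L as Cl₂.
Cl₂ equivalent: 0.516 mg/L × 1,520,000 L = 784.3 g.
Product at 89.3% available Cl: 784.3 / 0.893 = 878.2 g.

878 g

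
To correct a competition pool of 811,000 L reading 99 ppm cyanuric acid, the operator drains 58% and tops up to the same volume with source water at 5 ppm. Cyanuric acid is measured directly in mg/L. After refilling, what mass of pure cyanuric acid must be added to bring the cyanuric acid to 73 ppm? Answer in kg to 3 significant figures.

After draining 58% and refilling: 99 × 0.42 + 5 × 0.58 = 44.48 ppm.
Deficit to target: 73 − 44.48 = 28.52 mg/L.
Mass: 28.52 mg/L × 811,000 L = 23,130 g cyanuric acid.

23.1 kg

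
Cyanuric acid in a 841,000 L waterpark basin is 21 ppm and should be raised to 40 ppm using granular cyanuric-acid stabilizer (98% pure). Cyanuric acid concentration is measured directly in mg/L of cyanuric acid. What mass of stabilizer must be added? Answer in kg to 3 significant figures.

CYA to add: (40 − 21) = 19 mg/L × 841,000 L = 15,980 g cyanuric acid.
At 98% purity: 15,980 / 0.98 = 16,310 g product.

16.3 kg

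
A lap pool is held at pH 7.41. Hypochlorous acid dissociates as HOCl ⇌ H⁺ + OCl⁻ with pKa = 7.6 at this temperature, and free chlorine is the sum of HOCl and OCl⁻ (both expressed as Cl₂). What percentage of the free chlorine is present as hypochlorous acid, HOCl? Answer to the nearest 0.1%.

[OCl⁻]/[HOCl] = 10^(pH − pKa) = 10^(7.41 − 7.6) = 10^-0.19 = 0.6457.
Fraction as HOCl = 1 / (1 + 0.6457) = 0.6077.

60.8%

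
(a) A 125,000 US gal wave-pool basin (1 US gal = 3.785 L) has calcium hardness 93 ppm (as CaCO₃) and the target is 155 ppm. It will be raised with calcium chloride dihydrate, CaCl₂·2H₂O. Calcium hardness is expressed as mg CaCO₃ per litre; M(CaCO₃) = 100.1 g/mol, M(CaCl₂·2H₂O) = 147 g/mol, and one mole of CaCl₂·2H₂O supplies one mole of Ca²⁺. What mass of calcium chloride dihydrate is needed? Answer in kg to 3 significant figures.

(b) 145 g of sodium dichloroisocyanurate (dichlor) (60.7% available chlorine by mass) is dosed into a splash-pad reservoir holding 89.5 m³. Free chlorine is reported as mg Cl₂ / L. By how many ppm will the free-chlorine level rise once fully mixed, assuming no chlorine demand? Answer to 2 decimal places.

(a) Volume: 125,000 US gal × 3.785 L/gal = 473,125 L.
(a) Hardness to add: (155 − 93) = 62 mg/L as CaCO₃ × 473,125 L = 29,330 g as CaCO₃.
(a) Moles of Ca²⁺ (1 mol Ca²⁺ ≡ 1 mol CaCO₃): 29,330 / 100.1 g/mol = 293 mol.
(a) Mass of CaCl₂·2H₂O: 293 × 147 = 43,080 g.

(b) Volume: 89.5 m³ = 89,500 L.
(b) Available chlorine delivered: 145 g × 0.607 = 88.02 g as Cl₂.
(b) Concentration rise: 88.02 g / 89,500 L = 0.9834 mg/L = 0.98 ppm.

(a) 43.1 kg; (b) 0.98 ppm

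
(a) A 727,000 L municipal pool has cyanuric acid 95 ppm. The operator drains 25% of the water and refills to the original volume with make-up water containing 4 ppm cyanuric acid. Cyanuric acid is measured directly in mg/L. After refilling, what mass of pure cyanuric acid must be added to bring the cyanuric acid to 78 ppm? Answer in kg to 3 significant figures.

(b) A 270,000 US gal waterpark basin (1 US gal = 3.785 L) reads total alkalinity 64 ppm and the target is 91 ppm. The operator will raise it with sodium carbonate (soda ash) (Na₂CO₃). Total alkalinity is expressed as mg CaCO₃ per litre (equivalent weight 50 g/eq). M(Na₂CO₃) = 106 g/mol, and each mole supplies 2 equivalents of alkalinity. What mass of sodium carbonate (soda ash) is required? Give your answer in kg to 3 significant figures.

(a) After draining 25% and refilling: 95 × 0.75 + 4 × 0.25 = 72.25 ppm.
(a) Deficit to target: 78 − 72.25 = 5.75 mg/L.
(a) Mass: 5.75 mg/L × 727,000 L = 4180 g cyanuric acid.

(b) Volume: 270,000 US gal × 3.785 L/gal = 1,021,950 L.
(b) Alkalinity to add: (91 − 64) = 27 mg/L as CaCO₃ × 1,021,950 L = 27,590 g as CaCO₃.
(b) Equivalents: 27,590 g ÷ 50 g/eq = 551.9 eq.
(b) Each mole of Na₂CO₃ supplies 2 eq, so 551.9 / 2 = 275.9 mol.
(b) Mass: 275.9 mol × 106 g/mol = 29,250 g.

(a) 4.18 kg; (b) 29.2 kg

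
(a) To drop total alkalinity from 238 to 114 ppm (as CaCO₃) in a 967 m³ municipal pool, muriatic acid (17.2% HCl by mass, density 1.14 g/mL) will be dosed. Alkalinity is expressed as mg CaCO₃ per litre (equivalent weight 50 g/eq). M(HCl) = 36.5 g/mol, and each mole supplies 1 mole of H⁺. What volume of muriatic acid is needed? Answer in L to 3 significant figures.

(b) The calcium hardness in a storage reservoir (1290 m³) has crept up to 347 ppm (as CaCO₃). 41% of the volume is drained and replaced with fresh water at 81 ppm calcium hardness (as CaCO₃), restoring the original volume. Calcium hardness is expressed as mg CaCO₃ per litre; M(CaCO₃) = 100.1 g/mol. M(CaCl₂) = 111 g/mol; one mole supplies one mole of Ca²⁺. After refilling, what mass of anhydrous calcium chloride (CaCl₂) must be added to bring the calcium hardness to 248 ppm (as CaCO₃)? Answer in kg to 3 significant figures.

(a) Volume: 967 m³ = 967,000 L.
(a) Alkalinity to neutralize: (238 − 114) = 124 mg/L as CaCO₃ × 967,000 L = 119,900 g as CaCO₃.
(a) Equivalents of H⁺ required: 119,900 ÷ 50 g/eq = 2398 eq = 2398 mol HCl.
(a) Mass of HCl: 2398 × 36.5 = 87,530 g.
(a) Mass of 17.2% solution: 87,530 / 0.172 = 508,900 g.
(a) Volume: 508,900 g ÷ 1.14 g/mL = 446,400 mL.

(b) Volume: 1290 m³ = 1,290,000 L.
(b) After draining 41% and refilling: 347 × 0.59 + 81 × 0.41 = 237.94 ppm.
(b) Deficit to target: 248 − 237.94 = 10.06 mg/L.
(b) As CaCO₃: 10.06 mg/L × 1,290,000 L = 12,980 g; ÷ 100.1 = 129.6 mol Ca²⁺.
(b) Mass: 129.6 × 111 = 14,390 g.

(a) 446 L; (b) 14.4 kg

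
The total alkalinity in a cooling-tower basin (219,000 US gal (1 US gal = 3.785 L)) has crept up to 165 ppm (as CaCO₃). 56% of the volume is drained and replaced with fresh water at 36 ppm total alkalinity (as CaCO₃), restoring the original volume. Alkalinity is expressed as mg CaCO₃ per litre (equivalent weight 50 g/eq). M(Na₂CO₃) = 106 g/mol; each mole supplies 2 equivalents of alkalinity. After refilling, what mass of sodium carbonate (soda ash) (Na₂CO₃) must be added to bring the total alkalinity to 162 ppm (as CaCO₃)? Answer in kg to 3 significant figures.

Volume: 219,000 US gal × 3.785 L/gal = 828,915 L.
After draining 56% and refilling: 165 × 0.44 + 36 × 0.56 = 92.76 ppm.
Deficit to target: 162 − 92.76 = 69.24 mg/L.
As CaCO₃: 69.24 mg/L × 828,915 L = 57,390 g; ÷ 50 g/eq ÷ 2 = 573.9 mol Na₂CO₃.
Mass: 573.9 × 106 = 60,840 g.

60.8 kg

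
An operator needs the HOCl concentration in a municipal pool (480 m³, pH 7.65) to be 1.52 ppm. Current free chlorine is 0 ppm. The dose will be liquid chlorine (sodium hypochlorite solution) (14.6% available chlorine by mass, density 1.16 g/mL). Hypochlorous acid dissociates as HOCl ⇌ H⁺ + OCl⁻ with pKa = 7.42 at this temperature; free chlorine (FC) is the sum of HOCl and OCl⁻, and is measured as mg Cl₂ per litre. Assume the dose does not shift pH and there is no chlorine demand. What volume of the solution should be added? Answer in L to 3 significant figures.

Volume: 480 m³ = 480,000 L.
[OCl⁻]/[HOCl] = 10^(pH − pKa) = 10^(7.65 − 7.42) = 1.698; fraction as HOCl = 1/(1 + 1.698) = 0.3706.
Free chlorine required for 1.52 ppm HOCl: 1.52 / 0.3706 = 4.101 ppm.
FC to add: 4.101 − 0 = 4.101 mg/L as Cl₂.
Cl₂ equivalent: 4.101 mg/L × 480,000 L = 1969 g.
Product at 14.6% available Cl: 1969 / 0.146 = 13,480 g.
Volume: 13,480 g ÷ 1.16 g/mL = 11,620 mL.

11.6 L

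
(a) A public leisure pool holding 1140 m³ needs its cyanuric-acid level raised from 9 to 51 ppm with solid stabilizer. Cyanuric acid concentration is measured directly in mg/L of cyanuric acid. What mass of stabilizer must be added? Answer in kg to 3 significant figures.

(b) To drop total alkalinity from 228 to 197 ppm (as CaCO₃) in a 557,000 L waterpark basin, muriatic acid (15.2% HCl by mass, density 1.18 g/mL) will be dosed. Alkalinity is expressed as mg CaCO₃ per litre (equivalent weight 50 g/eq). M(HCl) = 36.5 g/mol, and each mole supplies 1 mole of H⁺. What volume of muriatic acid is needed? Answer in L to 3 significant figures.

(a) 47.9 kg; (b) 70.3 L

(a) Volume: 1140 m³ = 1,140,000 L.
(a) CYA to add: (51 − 9) = 42 mg/L × 1,140,000 L = 47,880 g cyanuric acid.

(b) Alkalinity to neutralize: (228 − 197) = 31 mg/L as CaCO₃ × 557,000 L = 17,270 g as CaCO₃.
(b) Equivalents of H⁺ required: 17,270 ÷ 50 g/eq = 345.3 eq = 345.3 mol HCl.
(b) Mass of HCl: 345.3 × 36.5 = 12,600 g.
(b) Mass of 15.2% solution: 12,600 / 0.152 = 82,930 g.
(b) Volume: 82,930 g ÷ 1.18 g/mL = 70,280 mL.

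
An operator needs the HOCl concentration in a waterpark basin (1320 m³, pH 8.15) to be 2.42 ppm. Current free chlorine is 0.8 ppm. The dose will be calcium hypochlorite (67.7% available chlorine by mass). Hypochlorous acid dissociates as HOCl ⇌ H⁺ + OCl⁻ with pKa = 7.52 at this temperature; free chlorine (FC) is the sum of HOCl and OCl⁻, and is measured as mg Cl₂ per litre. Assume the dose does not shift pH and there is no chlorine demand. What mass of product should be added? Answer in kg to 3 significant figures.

23.3 kg

Volume: 1320 m³ = 1,320,000 L.
[OCl⁻]/[HOCl] = 10^(pH − pKa) = 10^(8.15 − 7.52) = 4.266; fraction as HOCl = 1/(1 + 4.266) = 0.1899.
Free chlorine required for 2.42 ppm HOCl: 2.42 / 0.1899 = 12.74 ppm.
FC to add: 12.74 − 0.8 = 11.94 mg/L as Cl₂.
Cl₂ equivalent: 11.94 mg/L × 1,320,000 L = 15,770 g.
Product at 67.7% available Cl: 15,770 / 0.677 = 23,290 g.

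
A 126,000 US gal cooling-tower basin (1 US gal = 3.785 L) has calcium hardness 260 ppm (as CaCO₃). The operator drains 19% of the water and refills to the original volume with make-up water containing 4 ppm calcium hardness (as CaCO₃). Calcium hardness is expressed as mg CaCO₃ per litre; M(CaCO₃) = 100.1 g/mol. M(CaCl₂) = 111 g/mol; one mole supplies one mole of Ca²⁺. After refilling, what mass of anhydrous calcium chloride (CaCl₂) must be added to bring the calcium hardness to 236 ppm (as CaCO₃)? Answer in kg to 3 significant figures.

Volume: 126,000 US gal × 3.785 L/gal = 476,910 L.
After draining 19% and refilling: 260 × 0.81 + 4 × 0.19 = 211.36 ppm.
Deficit to target: 236 − 211.36 = 24.64 mg/L.
As CaCO₃: 24.64 mg/L × 476,910 L = 11,750 g; ÷ 100.1 = 117.4 mol Ca²⁺.
Mass: 117.4 × 111 = 13,030 g.

13.0 kg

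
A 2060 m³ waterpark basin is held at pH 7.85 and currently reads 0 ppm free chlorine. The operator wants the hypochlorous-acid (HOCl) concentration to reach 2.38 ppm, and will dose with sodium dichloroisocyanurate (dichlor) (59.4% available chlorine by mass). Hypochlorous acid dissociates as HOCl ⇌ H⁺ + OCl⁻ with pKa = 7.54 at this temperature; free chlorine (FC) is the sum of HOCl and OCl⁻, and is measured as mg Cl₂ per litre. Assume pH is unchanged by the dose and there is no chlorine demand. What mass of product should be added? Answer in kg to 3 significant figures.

25.1 kg

Volume: 2060 m³ = 2,060,000 L.
[OCl⁻]/[HOCl] = 10^(pH − pKa) = 10^(7.85 − 7.54) = 2.042; fraction as HOCl = 1/(1 + 2.042) = 0.3288.
Free chlorine required for 2.38 ppm HOCl: 2.38 / 0.3288 = 7.239 ppm.
FC to add: 7.239 − 0 = 7.239 mg/L as Cl₂.
Cl₂ equivalent: 7.239 mg/L × 2,060,000 L = 14,910 g.
Product at 59.4% available Cl: 14,910 / 0.594 = 25,110 g.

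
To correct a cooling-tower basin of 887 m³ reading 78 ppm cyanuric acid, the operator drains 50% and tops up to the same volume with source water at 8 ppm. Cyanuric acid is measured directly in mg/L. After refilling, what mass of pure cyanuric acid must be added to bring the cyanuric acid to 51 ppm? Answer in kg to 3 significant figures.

7.10 kg

Volume: 887 m³ = 887,000 L.
After draining 50% and refilling: 78 × 0.50 + 8 × 0.50 = 43 ppm.
Deficit to target: 51 − 43 = 8 mg/L.
Mass: 8 mg/L × 887,000 L = 7096 g cyanuric acid.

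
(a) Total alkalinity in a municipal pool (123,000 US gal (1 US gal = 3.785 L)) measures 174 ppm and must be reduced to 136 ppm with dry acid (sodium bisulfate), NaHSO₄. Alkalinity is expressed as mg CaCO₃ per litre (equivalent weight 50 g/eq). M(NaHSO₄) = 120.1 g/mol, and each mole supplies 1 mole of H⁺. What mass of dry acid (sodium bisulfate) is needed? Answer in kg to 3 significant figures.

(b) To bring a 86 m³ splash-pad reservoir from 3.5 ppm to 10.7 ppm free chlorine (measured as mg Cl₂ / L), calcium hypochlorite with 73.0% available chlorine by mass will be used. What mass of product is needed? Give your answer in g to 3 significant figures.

(a) Volume: 123,000 US gal × 3.785 L/gal = 465,555 L.
(a) Alkalinity to neutralize: (174 − 136) = 38 mg/L as CaCO₃ × 465,555 L = 17,690 g as CaCO₃.
(a) Equivalents of H⁺ required: 17,690 ÷ 50 g/eq = 353.8 eq = 353.8 mol NaHSO₄.
(a) Mass of NaHSO₄: 353.8 × 120.1 = 42,490 g.

(b) Volume: 86 m³ = 86,000 L.
(b) Chlorine deficit: 10.7 − 3.5 = 7.2 ppm = 7.2 mg/L as Cl₂.
(b) Cl₂ equivalent needed: 7.2 mg/L × 86,000 L = 619,200 mg = 619.2 g.
(b) Product at 73.0% available chlorine: 619.2 / 0.73 = 848.2 g.

(a) 42.5 kg; (b) 848 g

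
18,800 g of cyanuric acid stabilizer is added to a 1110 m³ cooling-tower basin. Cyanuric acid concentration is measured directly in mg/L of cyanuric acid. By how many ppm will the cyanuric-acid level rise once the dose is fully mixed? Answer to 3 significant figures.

16.9 ppm

Volume: 1110 m³ = 1,110,000 L.
Rise: 18,800 g / 1,110,000 L × 1000 = 16.94 mg/L.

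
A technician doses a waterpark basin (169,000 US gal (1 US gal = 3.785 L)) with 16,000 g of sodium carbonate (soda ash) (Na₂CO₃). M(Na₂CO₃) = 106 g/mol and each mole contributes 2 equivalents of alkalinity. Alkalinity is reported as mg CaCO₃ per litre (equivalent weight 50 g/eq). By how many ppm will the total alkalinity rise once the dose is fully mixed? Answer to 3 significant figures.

Volume: 169,000 US gal × 3.785 L/gal = 639,665 L.
Moles of Na₂CO₃: 16,000 g ÷ 106 g/mol = 150.9 mol → 301.9 eq of alkalinity.
As CaCO₃: 301.9 eq × 50 g/eq = 15,090 g.
Rise: 15,090 g / 639,665 L × 1000 = 23.6 mg/L.

23.6 ppm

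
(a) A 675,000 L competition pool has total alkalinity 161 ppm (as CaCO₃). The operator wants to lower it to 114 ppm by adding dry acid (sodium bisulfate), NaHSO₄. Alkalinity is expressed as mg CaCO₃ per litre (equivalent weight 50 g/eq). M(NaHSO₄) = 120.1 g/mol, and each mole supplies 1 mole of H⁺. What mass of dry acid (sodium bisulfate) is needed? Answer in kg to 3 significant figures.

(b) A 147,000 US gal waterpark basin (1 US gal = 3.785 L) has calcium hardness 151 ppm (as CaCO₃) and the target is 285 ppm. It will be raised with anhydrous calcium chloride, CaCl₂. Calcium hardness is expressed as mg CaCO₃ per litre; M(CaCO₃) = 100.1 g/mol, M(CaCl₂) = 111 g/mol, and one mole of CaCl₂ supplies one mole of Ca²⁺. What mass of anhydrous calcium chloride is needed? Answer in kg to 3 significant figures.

(a) Alkalinity to neutralize: (161 − 114) = 47 mg/L as CaCO₃ × 675,000 L = 31,720 g as CaCO₃.
(a) Equivalents of H⁺ required: 31,720 ÷ 50 g/eq = 634.5 eq = 634.5 mol NaHSO₄.
(a) Mass of NaHSO₄: 634.5 × 120.1 = 76,200 g.

(b) Volume: 147,000 US gal × 3.785 L/gal = 556,395 L.
(b) Hardness to add: (285 − 151) = 134 mg/L as CaCO₃ × 556,395 L = 74,560 g as CaCO₃.
(b) Moles of Ca²⁺ (1 mol Ca²⁺ ≡ 1 mol CaCO₃): 74,560 / 100.1 g/mol = 744.8 mol.
(b) Mass of CaCl₂: 744.8 × 111 = 82,680 g.

(a) 76.2 kg; (b) 82.7 kg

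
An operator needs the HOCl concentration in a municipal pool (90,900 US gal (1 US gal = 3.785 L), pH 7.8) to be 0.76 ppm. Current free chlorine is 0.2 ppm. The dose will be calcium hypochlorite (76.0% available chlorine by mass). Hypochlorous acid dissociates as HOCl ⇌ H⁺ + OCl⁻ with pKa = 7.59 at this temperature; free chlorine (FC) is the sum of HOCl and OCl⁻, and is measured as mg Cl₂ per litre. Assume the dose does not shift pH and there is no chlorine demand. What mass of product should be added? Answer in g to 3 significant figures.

Volume: 90,900 US gal × 3.785 L/gal = 344,056 L.
[OCl⁻]/[HOCl] = 10^(pH − pKa) = 10^(7.8 − 7.59) = 1.622; fraction as HOCl = 1/(1 + 1.622) = 0.3814.
Free chlorine required for 0.76 ppm HOCl: 0.76 / 0.3814 = 1.993 ppm.
FC to add: 1.993 − 0.2 = 1.793 mg/L as Cl₂.
Cl₂ equivalent: 1.793 mg/L × 344,056 L = 616.7 g.
Product at 76.0% available Cl: 616.7 / 0.76 = 811.5 g.

812 g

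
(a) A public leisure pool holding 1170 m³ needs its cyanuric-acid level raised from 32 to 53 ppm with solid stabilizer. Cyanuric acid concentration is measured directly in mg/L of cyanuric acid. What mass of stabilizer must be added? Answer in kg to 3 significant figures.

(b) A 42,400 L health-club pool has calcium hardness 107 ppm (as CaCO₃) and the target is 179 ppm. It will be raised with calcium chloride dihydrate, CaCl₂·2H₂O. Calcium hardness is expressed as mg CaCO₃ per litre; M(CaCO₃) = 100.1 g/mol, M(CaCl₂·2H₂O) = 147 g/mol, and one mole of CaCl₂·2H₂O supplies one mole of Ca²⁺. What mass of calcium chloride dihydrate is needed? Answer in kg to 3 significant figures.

(a) Volume: 1170 m³ = 1,170,000 L.
(a) CYA to add: (53 − 32) = 21 mg/L × 1,170,000 L = 24,570 g cyanuric acid.

(b) Hardness to add: (179 − 107) = 72 mg/L as CaCO₃ × 42,400 L = 3053 g as CaCO₃.
(b) Moles of Ca²⁺ (1 mol Ca²⁺ ≡ 1 mol CaCO₃): 3053 / 100.1 g/mol = 30.5 mol.
(b) Mass of CaCl₂·2H₂O: 30.5 × 147 = 4483 g.

(a) 24.6 kg; (b) 4.48 kg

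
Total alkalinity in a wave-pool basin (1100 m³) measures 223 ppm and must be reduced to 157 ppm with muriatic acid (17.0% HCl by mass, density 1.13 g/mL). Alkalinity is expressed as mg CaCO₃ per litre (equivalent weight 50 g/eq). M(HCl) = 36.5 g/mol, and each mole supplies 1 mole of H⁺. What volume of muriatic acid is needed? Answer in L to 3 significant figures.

Volume: 1100 m³ = 1,100,000 L.
Alkalinity to neutralize: (223 − 157) = 66 mg/L as CaCO₃ × 1,100,000 L = 72,600 g as CaCO₃.
Equivalents of H⁺ required: 72,600 ÷ 50 g/eq = 1452 eq = 1452 mol HCl.
Mass of HCl: 1452 × 36.5 = 53,000 g.
Mass of 17.0% solution: 53,000 / 0.17 = 311,800 g.
Volume: 311,800 g ÷ 1.13 g/mL = 275,900 mL.

276 L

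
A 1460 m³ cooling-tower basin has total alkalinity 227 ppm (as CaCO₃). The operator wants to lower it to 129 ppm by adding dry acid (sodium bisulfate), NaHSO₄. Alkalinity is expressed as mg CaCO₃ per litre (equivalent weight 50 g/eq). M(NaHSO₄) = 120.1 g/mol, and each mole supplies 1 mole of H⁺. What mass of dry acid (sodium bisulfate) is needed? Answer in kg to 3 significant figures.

344 kg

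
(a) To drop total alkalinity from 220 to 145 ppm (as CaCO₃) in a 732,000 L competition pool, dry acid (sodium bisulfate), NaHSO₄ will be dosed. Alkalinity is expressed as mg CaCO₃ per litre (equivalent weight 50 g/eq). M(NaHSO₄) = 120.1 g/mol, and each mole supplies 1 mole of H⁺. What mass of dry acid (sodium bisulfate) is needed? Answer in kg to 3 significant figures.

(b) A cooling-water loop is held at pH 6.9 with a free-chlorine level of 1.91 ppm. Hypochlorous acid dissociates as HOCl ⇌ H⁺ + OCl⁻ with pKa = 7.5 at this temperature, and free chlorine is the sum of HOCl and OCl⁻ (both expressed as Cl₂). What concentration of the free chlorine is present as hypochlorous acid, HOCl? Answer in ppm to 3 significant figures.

(a) 132 kg; (b) 1.53 ppm

(a) Alkalinity to neutralize: (220 − 145) = 75 mg/L as CaCO₃ × 732,000 L = 54,900 g as CaCO₃.
(a) Equivalents of H⁺ required: 54,900 ÷ 50 g/eq = 1098 eq = 1098 mol NaHSO₄.
(a) Mass of NaHSO₄: 1098 × 120.1 = 131,900 g.

(b) [OCl⁻]/[HOCl] = 10^(pH − pKa) = 10^(6.9 − 7.5) = 10^-0.60 = 0.2512.
(b) Fraction as HOCl = 1 / (1 + 0.2512) = 0.7992.
(b) HOCl = 0.7992 × 1.91 ppm = 1.527 ppm.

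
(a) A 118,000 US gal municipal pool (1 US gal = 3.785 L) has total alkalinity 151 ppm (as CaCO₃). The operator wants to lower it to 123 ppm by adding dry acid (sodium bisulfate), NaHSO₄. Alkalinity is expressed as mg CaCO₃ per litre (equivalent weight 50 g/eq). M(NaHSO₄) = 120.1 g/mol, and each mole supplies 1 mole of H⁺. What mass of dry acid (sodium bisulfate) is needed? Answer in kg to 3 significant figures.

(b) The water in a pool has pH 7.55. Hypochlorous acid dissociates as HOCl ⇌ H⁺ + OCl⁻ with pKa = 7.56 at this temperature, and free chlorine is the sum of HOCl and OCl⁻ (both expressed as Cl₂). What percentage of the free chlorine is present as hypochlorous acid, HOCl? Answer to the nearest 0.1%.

(a) Volume: 118,000 US gal × 3.785 L/gal = 446,630 L.
(a) Alkalinity to neutralize: (151 − 123) = 28 mg/L as CaCO₃ × 446,630 L = 12,510 g as CaCO₃.
(a) Equivalents of H⁺ required: 12,510 ÷ 50 g/eq = 250.1 eq = 250.1 mol NaHSO₄.
(a) Mass of NaHSO₄: 250.1 × 120.1 = 30,040 g.

(b) [OCl⁻]/[HOCl] = 10^(pH − pKa) = 10^(7.55 − 7.56) = 10^-0.01 = 0.9772.
(b) Fraction as HOCl = 1 / (1 + 0.9772) = 0.5058.

(a) 30.0 kg; (b) 50.6%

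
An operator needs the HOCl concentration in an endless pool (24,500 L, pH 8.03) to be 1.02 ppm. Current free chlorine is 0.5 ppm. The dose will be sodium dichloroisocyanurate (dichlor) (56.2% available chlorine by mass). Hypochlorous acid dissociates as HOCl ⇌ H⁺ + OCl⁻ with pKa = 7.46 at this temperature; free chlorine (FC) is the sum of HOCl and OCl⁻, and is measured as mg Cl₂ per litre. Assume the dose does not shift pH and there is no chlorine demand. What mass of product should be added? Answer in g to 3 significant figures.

[OCl⁻]/[HOCl] = 10^(pH − pKa) = 10^(8.03 − 7.46) = 3.715; fraction as HOCl = 1/(1 + 3.715) = 0.2121.
Free chlorine required for 1.02 ppm HOCl: 1.02 / 0.2121 = 4.81 ppm.
FC to add: 4.81 − 0.5 = 4.31 mg/L as Cl₂.
Cl₂ equivalent: 4.31 mg/L × 24,500 L = 105.6 g.
Product at 56.2% available Cl: 105.6 / 0.562 = 187.9 g.

188 g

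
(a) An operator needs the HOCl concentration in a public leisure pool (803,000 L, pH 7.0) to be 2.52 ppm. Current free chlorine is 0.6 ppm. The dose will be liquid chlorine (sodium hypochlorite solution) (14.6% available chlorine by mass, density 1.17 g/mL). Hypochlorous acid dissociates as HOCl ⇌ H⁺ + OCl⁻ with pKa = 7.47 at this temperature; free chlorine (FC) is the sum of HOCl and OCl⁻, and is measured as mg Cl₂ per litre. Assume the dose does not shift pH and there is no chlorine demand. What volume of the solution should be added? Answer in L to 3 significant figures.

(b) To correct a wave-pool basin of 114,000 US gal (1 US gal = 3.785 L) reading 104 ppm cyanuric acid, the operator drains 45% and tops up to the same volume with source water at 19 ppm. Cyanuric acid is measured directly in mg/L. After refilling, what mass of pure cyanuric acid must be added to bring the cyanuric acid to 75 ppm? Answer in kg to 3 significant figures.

(a) [OCl⁻]/[HOCl] = 10^(pH − pKa) = 10^(7.0 − 7.47) = 0.3388; fraction as HOCl = 1/(1 + 0.3388) = 0.7469.
(a) Free chlorine required for 2.52 ppm HOCl: 2.52 / 0.7469 = 3.374 ppm.
(a) FC to add: 3.374 − 0.6 = 2.774 mg/L as Cl₂.
(a) Cl₂ equivalent: 2.774 mg/L × 803,000 L = 2227 g.
(a) Product at 14.6% available Cl: 2227 / 0.146 = 15,260 g.
(a) Volume: 15,260 g ÷ 1.17 g/mL = 13,040 mL.

(b) Volume: 114,000 US gal × 3.785 L/gal = 431,490 L.
(b) After draining 45% and refilling: 104 × 0.55 + 19 × 0.45 = 65.75 ppm.
(b) Deficit to target: 75 − 65.75 = 9.25 mg/L.
(b) Mass: 9.25 mg/L × 431,490 L = 3991 g cyanuric acid.

(a) 13.0 L; (b) 3.99 kg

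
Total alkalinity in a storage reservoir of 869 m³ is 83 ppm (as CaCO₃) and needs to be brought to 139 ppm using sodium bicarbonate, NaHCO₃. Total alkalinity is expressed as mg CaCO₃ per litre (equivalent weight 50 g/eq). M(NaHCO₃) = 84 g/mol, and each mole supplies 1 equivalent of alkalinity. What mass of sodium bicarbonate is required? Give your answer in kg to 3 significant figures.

81.8 kg

Volume: 869 m³ = 869,000 L.
Alkalinity to add: (139 − 83) = 56 mg/L as CaCO₃ × 869,000 L = 48,660 g as CaCO₃.
Equivalents: 48,660 g ÷ 50 g/eq = 973.3 eq.
NaHCO₃ supplies 1 eq per mole → 973.3 mol.
Mass: 973.3 mol × 84 g/mol = 81,760 g.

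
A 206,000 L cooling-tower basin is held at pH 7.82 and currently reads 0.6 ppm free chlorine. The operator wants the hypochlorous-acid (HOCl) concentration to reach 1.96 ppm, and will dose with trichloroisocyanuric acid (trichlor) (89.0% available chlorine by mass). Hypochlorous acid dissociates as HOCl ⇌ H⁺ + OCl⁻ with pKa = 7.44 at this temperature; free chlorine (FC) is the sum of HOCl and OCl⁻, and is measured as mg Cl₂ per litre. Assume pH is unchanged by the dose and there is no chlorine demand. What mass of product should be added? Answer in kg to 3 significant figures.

[OCl⁻]/[HOCl] = 10^(pH − pKa) = 10^(7.82 − 7.44) = 2.399; fraction as HOCl = 1/(1 + 2.399) = 0.2942.
Free chlorine required for 1.96 ppm HOCl: 1.96 / 0.2942 = 6.662 ppm.
FC to add: 6.662 − 0.6 = 6.062 mg/L as Cl₂.
Cl₂ equivalent: 6.062 mg/L × 206,000 L = 1249 g.
Product at 89.0% available Cl: 1249 / 0.89 = 1403 g.

1.40 kg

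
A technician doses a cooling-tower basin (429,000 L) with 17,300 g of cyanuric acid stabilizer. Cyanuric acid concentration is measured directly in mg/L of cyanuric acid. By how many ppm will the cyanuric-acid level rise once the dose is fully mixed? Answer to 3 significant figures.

Rise: 17,300 g / 429,000 L × 1000 = 40.33 mg/L.

40.3 ppm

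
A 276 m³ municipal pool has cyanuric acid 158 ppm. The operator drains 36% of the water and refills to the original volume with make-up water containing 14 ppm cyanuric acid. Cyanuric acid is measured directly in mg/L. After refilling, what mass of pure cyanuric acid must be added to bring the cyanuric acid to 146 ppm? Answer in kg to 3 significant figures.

11.0 kg

Volume: 276 m³ = 276,000 L.
After draining 36% and refilling: 158 × 0.64 + 14 × 0.36 = 106.16 ppm.
Deficit to target: 146 − 106.16 = 39.84 mg/L.
Mass: 39.84 mg/L × 276,000 L = 11,000 g cyanuric acid.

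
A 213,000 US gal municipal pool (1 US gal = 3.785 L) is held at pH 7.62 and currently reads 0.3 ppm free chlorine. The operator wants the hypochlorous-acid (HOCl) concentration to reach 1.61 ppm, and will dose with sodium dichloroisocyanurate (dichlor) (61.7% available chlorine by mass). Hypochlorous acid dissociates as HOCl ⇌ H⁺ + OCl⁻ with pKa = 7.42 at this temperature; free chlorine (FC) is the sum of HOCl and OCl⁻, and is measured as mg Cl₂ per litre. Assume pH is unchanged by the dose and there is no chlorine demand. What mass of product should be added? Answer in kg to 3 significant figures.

5.05 kg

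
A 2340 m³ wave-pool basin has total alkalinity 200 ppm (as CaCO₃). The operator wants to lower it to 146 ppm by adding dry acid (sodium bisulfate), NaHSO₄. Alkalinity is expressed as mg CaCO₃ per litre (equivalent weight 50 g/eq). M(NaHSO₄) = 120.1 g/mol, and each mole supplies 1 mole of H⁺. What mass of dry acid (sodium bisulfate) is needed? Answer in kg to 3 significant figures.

Volume: 2340 m³ = 2,340,000 L.
Alkalinity to neutralize: (200 − 146) = 54 mg/L as CaCO₃ × 2,340,000 L = 126,400 g as CaCO₃.
Equivalents of H⁺ required: 126,400 ÷ 50 g/eq = 2527 eq = 2527 mol NaHSO₄.
Mass of NaHSO₄: 2527 × 120.1 = 303,500 g.

304 kg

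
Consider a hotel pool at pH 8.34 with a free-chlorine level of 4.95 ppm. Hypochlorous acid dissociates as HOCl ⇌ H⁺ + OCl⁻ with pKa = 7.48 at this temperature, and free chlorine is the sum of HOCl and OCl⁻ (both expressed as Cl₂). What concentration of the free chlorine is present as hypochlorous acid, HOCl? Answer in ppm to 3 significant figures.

0.600 ppm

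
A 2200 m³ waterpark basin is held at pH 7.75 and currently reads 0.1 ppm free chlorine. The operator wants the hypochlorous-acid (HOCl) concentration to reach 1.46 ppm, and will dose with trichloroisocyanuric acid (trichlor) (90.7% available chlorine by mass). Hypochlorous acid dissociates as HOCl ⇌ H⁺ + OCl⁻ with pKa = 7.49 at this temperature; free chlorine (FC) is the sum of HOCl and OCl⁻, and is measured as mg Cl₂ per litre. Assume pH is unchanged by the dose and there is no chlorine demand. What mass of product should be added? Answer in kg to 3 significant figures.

Volume: 2200 m³ = 2,200,000 L.
[OCl⁻]/[HOCl] = 10^(pH − pKa) = 10^(7.75 − 7.49) = 1.82; fraction as HOCl = 1/(1 + 1.82) = 0.3546.
Free chlorine required for 1.46 ppm HOCl: 1.46 / 0.3546 = 4.117 ppm.
FC to add: 4.117 − 0.1 = 4.017 mg/L as Cl₂.
Cl₂ equivalent: 4.017 mg/L × 2,200,000 L = 8837 g.
Product at 90.7% available Cl: 8837 / 0.907 = 9743 g.

9.74 kg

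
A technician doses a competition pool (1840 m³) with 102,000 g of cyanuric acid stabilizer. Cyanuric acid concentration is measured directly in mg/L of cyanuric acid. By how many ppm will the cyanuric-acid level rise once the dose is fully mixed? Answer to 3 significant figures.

Volume: 1840 m³ = 1,840,000 L.
Rise: 102,000 g / 1,840,000 L × 1000 = 55.43 mg/L.

55.4 ppm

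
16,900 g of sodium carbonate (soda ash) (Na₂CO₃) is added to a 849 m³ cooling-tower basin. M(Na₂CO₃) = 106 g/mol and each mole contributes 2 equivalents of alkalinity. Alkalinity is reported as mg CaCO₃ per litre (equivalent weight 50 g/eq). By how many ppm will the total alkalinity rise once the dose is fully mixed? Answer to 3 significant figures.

Volume: 849 m³ = 849,000 L.
Moles of Na₂CO₃: 16,900 g ÷ 106 g/mol = 159.4 mol → 318.9 eq of alkalinity.
As CaCO₃: 318.9 eq × 50 g/eq = 15,940 g.
Rise: 15,940 g / 849,000 L × 1000 = 18.78 mg/L.

18.8 ppm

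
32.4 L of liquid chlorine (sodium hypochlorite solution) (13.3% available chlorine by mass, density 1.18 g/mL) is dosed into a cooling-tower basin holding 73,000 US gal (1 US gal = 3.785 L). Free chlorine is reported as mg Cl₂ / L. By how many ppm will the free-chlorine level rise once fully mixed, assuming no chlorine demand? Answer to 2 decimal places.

18.40 ppm

Volume: 73,000 US gal × 3.785 L/gal = 276,305 L.
Mass of solution: 32.4 L × 1000 mL/L × 1.18 g/mL = 38,230 g.
Available chlorine delivered: 38,230 g × 0.133 = 5085 g as Cl₂.
Concentration rise: 5085 g / 276,305 L = 18.4 mg/L = 18.40 ppm.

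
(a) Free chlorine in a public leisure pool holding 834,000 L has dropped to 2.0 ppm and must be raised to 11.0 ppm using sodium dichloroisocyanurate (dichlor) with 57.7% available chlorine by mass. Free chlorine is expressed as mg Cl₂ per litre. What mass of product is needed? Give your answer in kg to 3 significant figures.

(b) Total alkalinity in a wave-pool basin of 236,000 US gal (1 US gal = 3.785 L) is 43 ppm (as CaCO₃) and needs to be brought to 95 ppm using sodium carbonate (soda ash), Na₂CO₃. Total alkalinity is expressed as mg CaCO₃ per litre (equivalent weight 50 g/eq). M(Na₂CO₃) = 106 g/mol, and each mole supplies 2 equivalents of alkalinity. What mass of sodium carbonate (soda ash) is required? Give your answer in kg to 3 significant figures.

(a) Chlorine deficit: 11.0 − 2.0 = 9 ppm = 9 mg/L as Cl₂.
(a) Cl₂ equivalent needed: 9 mg/L × 834,000 L = 7,506,000 mg = 7506 g.
(a) Product at 57.7% available chlorine: 7506 / 0.577 = 13,010 g.

(b) Volume: 236,000 US gal × 3.785 L/gal = 893,260 L.
(b) Alkalinity to add: (95 − 43) = 52 mg/L as CaCO₃ × 893,260 L = 46,450 g as CaCO₃.
(b) Equivalents: 46,450 g ÷ 50 g/eq = 929 eq.
(b) Each mole of Na₂CO₃ supplies 2 eq, so 929 / 2 = 464.5 mol.
(b) Mass: 464.5 mol × 106 g/mol = 49,240 g.

(a) 13.0 kg; (b) 49.2 kg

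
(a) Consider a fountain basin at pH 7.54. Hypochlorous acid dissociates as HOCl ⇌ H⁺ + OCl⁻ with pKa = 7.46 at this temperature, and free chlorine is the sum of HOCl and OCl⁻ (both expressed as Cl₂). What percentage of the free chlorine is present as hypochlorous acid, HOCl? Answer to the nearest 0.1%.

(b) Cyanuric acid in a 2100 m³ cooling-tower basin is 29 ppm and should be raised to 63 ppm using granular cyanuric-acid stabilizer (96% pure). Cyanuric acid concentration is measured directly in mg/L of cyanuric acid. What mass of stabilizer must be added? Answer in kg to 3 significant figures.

(a) [OCl⁻]/[HOCl] = 10^(pH − pKa) = 10^(7.54 − 7.46) = 10^0.08 = 1.202.
(a) Fraction as HOCl = 1 / (1 + 1.202) = 0.4541.

(b) Volume: 2100 m³ = 2,100,000 L.
(b) CYA to add: (63 − 29) = 34 mg/L × 2,100,000 L = 71,400 g cyanuric acid.
(b) At 96% purity: 71,400 / 0.96 = 74,380 g product.

(a) 45.4%; (b) 74.4 kg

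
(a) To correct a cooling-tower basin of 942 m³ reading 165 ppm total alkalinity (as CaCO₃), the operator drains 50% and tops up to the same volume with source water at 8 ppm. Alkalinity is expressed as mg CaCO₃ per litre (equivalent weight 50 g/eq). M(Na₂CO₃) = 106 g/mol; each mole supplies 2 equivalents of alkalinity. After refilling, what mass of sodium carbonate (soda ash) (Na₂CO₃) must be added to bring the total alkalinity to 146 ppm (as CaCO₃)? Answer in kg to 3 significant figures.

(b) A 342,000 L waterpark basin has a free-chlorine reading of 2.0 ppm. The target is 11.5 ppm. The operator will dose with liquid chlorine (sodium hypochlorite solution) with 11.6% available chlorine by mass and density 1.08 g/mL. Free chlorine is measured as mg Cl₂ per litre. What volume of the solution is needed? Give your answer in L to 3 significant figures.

(a) Volume: 942 m³ = 942,000 L.
(a) After draining 50% and refilling: 165 × 0.50 + 8 × 0.50 = 86.5 ppm.
(a) Deficit to target: 146 − 86.5 = 59.5 mg/L.
(a) As CaCO₃: 59.5 mg/L × 942,000 L = 56,050 g; ÷ 50 g/eq ÷ 2 = 560.5 mol Na₂CO₃.
(a) Mass: 560.5 × 106 = 59,410 g.

(b) Chlorine deficit: 11.5 − 2.0 = 9.5 ppm = 9.5 mg/L as Cl₂.
(b) Cl₂ equivalent needed: 9.5 mg/L × 342,000 L = 3,249,000 mg = 3249 g.
(b) Product at 11.6% available chlorine: 3249 / 0.116 = 28,010 g.
(b) Volume at density 1.08 g/mL: 28,010 g ÷ 1.08 g/mL = 25,930 mL.

(a) 59.4 kg; (b) 25.9 L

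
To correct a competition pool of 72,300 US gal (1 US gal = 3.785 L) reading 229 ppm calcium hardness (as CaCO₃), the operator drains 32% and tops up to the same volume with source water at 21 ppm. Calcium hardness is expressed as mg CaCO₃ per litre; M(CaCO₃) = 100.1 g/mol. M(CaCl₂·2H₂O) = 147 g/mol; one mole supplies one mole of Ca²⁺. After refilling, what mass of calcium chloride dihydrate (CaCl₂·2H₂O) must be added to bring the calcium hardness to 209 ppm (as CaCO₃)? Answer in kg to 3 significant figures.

18.7 kg

Volume: 72,300 US gal × 3.785 L/gal = 273,656 L.
After draining 32% and refilling: 229 × 0.68 + 21 × 0.32 = 162.44 ppm.
Deficit to target: 209 − 162.44 = 46.56 mg/L.
As CaCO₃: 46.56 mg/L × 273,656 L = 12,740 g; ÷ 100.1 = 127.3 mol Ca²⁺.
Mass: 127.3 × 147 = 18,710 g.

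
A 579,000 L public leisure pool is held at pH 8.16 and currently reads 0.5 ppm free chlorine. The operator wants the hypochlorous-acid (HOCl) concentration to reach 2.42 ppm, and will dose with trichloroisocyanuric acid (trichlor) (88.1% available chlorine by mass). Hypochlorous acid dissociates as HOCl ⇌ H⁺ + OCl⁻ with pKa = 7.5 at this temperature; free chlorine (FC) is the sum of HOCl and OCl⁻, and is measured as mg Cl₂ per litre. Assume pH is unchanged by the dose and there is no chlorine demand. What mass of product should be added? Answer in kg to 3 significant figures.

[OCl⁻]/[HOCl] = 10^(pH − pKa) = 10^(8.16 − 7.5) = 4.571; fraction as HOCl = 1/(1 + 4.571) = 0.1795.
Free chlorine required for 2.42 ppm HOCl: 2.42 / 0.1795 = 13.48 ppm.
FC to add: 13.48 − 0.5 = 12.98 mg/L as Cl₂.
Cl₂ equivalent: 12.98 mg/L × 579,000 L = 7516 g.
Product at 88.1% available Cl: 7516 / 0.881 = 8532 g.

8.53 kg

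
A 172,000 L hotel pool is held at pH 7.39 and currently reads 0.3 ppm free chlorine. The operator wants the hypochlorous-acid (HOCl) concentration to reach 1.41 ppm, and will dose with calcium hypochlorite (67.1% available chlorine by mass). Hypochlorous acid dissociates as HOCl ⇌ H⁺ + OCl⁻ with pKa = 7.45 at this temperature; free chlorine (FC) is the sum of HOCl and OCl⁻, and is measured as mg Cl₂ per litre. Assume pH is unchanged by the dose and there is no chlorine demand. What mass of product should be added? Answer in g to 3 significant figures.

[OCl⁻]/[HOCl] = 10^(pH − pKa) = 10^(7.39 − 7.45) = 0.871; fraction as HOCl = 1/(1 + 0.871) = 0.5345.
Free chlorine required for 1.41 ppm HOCl: 1.41 / 0.5345 = 2.638 ppm.
FC to add: 2.638 − 0.3 = 2.338 mg/L as Cl₂.
Cl₂ equivalent: 2.338 mg/L × 172,000 L = 402.1 g.
Product at 67.1% available Cl: 402.1 / 0.671 = 599.3 g.

599 g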